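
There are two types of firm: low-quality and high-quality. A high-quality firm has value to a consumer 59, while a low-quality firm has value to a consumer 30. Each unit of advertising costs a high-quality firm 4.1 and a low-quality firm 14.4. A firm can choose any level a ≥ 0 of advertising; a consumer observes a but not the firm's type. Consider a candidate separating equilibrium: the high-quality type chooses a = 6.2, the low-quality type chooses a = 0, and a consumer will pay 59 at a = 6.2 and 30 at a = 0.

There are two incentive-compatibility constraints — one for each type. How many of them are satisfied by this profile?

2

Low-quality type: stay at 0 → 30; mimic → 59 − 14.4 × 6.2 = -30.28. IC holds (30 ≥ -30.28).
High-quality type: signal → 59 − 4.1 × 6.2 = 33.58; deviate to 0 → 30. IC holds (33.58 ≥ 30).
2 of 2 constraints hold, so this is a separating equilibrium.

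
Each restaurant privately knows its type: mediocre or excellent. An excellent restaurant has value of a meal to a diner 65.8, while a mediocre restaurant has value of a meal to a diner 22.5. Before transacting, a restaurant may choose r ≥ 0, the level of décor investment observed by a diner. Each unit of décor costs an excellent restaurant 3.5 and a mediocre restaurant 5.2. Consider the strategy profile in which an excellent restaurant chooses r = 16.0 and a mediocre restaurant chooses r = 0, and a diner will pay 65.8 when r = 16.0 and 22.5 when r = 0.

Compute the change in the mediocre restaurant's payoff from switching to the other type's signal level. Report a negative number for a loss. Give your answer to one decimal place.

-39.9

Playing r = 0 the mediocre restaurant receives 22.5.
Deviating to r = 16.0 brings payment 65.8 at cost 5.2 × 16.0 = 83.2, netting -17.4.
Gain from deviating: -17.4 − 22.5 = -39.9.
The gain is negative, so the mediocre type's incentive-compatibility constraint is satisfied.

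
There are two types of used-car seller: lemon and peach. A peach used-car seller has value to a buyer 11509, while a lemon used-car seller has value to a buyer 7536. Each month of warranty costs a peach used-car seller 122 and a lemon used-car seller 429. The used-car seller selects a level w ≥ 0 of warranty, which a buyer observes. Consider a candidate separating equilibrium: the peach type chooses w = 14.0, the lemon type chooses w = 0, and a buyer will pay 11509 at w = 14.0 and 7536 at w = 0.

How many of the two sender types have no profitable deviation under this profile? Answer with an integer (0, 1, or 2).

Peach type: signal → 11509 − 122 × 14.0 = 9801; deviate to 0 → 7536. IC holds (9801 ≥ 7536).
Lemon type: stay at 0 → 7536; mimic → 11509 − 429 × 14.0 = 5503. IC holds (7536 ≥ 5503).
2 of 2 constraints hold, so this is a separating equilibrium.

2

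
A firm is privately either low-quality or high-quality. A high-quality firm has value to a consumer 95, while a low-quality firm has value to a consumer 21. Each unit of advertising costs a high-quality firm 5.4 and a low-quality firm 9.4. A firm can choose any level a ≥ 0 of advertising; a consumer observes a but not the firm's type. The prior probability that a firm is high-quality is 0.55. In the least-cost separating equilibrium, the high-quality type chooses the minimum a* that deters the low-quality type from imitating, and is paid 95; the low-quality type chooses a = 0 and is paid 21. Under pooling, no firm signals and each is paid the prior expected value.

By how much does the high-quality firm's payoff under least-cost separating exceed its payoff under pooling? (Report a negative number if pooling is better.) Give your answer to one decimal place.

Least-cost separating signal: a* solves 21 = 95 − 9.4·a*, so a* = (95 − 21)/9.4 ≈ 7.8723.
High-quality type's separating payoff: 95 − 5.4 × a* = 95 − 5.4 × (95 − 21)/9.4 = 95 − 399.6/9.4 ≈ 52.489.
Pooling payoff: 0.55 × 95 + 0.45 × 21 = 61.7.
Difference: 52.489 − 61.7 = -9.211, i.e. -9.2 to one decimal place.
The high-quality type would prefer the pooling outcome.

-9.2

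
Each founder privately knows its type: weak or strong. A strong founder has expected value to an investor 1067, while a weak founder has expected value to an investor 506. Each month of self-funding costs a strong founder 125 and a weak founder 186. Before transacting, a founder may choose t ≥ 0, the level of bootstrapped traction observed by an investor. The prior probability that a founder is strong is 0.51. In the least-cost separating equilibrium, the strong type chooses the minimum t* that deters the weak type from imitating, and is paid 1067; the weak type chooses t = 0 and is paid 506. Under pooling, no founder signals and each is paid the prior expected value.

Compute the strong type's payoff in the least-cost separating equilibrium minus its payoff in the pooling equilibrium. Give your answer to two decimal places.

-102.13

Least-cost separating signal: t* solves 506 = 1067 − 186·t*, so t* = (1067 − 506)/186 ≈ 3.0161.
Strong type's separating payoff: 1067 − 125 × t* = 1067 − 125 × (1067 − 506)/186 = 1067 − 70125/186 ≈ 689.9839.
Pooling payoff: 0.51 × 1067 + 0.49 × 506 = 792.11.
Difference: 689.9839 − 792.11 = -102.1261, i.e. -102.13 to two decimal places.
The strong type would prefer the pooling outcome.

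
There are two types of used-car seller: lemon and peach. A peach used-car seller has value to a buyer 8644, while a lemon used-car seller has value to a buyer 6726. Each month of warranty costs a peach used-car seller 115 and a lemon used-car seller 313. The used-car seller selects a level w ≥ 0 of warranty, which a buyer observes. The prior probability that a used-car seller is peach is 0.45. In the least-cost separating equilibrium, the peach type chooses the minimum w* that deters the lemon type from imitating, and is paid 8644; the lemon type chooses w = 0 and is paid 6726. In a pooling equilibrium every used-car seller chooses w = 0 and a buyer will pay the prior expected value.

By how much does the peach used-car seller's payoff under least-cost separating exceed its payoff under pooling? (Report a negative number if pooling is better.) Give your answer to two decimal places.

Least-cost separating signal: w* solves 6726 = 8644 − 313·w*, so w* = (8644 − 6726)/313 ≈ 6.1278.
Peach type's separating payoff: 8644 − 115 × w* = 8644 − 115 × (8644 − 6726)/313 = 8644 − 220570/313 ≈ 7939.3035.
Pooling payoff: 0.45 × 8644 + 0.55 × 6726 = 7589.1.
Difference: 7939.3035 − 7589.1 = 350.2035, i.e. 350.20 to two decimal places.
The peach type prefers to separate.

350.20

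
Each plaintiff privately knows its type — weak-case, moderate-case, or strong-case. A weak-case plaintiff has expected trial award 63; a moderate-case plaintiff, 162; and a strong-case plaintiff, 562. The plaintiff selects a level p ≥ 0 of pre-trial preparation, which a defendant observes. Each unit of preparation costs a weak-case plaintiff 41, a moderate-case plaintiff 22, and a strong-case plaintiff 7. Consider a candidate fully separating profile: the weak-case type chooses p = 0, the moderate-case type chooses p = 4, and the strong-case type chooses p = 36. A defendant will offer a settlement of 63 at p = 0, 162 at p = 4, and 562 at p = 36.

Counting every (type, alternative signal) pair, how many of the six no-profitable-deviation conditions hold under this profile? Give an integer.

Moderate-case (own payoff 162 − 22×4 = 74): to p=0 gives 63 → no gain ✓; to p=36 gives 562 − 22×36 = -230 → no gain ✓.
Weak-case (own payoff 63): to p=4 gives 162 − 41×4 = -2 → no gain ✓; to p=36 gives 562 − 41×36 = -914 → no gain ✓.
Strong-case (own payoff 562 − 7×36 = 310): to p=0 gives 63 → no gain ✓; to p=4 gives 162 − 7×4 = 134 → no gain ✓.
6 of the 6 constraints hold; this profile is a separating equilibrium.

6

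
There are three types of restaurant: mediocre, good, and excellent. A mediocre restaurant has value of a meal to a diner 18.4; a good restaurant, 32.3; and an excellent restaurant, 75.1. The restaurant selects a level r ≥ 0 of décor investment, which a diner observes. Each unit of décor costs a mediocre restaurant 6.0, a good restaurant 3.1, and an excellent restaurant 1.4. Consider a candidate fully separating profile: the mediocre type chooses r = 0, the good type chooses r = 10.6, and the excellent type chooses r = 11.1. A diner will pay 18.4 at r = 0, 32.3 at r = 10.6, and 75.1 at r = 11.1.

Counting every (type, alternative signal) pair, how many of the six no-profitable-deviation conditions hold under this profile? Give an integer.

Excellent (own payoff 75.1 − 1.4×11.1 = 59.56): to r=0 gives 18.4 → no gain ✓; to r=10.6 gives 32.3 − 1.4×10.6 = 17.46 → no gain ✓.
Good (own payoff 32.3 − 3.1×10.6 = -0.56): to r=0 gives 18.4 → profitable ✗; to r=11.1 gives 75.1 − 3.1×11.1 = 40.69 → profitable ✗.
Mediocre (own payoff 18.4): to r=10.6 gives 32.3 − 6.0×10.6 = -31.3 → no gain ✓; to r=11.1 gives 75.1 − 6.0×11.1 = 8.5 → no gain ✓.
4 of the 6 constraints hold; not an equilibrium.

4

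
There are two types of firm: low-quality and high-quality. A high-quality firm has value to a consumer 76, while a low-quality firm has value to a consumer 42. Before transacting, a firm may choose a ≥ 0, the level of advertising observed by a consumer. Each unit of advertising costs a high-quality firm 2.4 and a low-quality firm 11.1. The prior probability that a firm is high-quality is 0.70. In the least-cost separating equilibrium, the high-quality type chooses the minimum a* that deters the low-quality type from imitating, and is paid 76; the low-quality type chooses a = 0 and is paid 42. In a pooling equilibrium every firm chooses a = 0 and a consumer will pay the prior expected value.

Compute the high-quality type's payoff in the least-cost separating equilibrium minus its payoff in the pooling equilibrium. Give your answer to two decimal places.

Least-cost separating signal: a* solves 42 = 76 − 11.1·a*, so a* = (76 − 42)/11.1 ≈ 3.0631.
High-quality type's separating payoff: 76 − 2.4 × a* = 76 − 2.4 × (76 − 42)/11.1 = 76 − 81.6/11.1 ≈ 68.6486.
Pooling payoff: 0.70 × 76 + 0.30 × 42 = 65.8.
Difference: 68.6486 − 65.8 = 2.8486, i.e. 2.85 to two decimal places.
The high-quality type prefers to separate.

2.85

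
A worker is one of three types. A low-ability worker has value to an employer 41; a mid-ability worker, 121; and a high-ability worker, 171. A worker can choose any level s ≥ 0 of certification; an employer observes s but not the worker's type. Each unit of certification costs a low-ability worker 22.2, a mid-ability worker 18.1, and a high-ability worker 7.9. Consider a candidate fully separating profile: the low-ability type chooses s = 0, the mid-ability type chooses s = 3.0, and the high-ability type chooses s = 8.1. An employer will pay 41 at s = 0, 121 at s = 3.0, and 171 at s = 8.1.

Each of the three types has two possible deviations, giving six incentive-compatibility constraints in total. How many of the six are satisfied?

5

Low-ability (own payoff 41): to s=3.0 gives 121 − 22.2×3.0 = 54.4 → profitable ✗; to s=8.1 gives 171 − 22.2×8.1 = -8.82 → no gain ✓.
Mid-ability (own payoff 121 − 18.1×3.0 = 66.7): to s=0 gives 41 → no gain ✓; to s=8.1 gives 171 − 18.1×8.1 = 24.39 → no gain ✓.
High-ability (own payoff 171 − 7.9×8.1 = 107.01): to s=0 gives 41 → no gain ✓; to s=3.0 gives 121 − 7.9×3.0 = 97.3 → no gain ✓.
5 of the 6 constraints hold; not an equilibrium.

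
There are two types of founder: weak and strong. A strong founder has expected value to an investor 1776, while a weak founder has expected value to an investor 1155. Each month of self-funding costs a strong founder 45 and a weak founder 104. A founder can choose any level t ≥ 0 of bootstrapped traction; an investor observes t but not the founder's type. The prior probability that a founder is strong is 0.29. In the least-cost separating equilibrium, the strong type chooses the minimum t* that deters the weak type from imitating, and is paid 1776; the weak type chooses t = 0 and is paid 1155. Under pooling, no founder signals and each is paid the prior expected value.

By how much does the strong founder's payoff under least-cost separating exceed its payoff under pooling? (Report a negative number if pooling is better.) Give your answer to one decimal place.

172.2

Least-cost separating signal: t* solves 1155 = 1776 − 104·t*, so t* = (1776 − 1155)/104 ≈ 5.9712.
Strong type's separating payoff: 1776 − 45 × t* = 1776 − 45 × (1776 − 1155)/104 = 1776 − 27945/104 ≈ 1507.298.
Pooling payoff: 0.29 × 1776 + 0.71 × 1155 = 1335.09.
Difference: 1507.298 − 1335.09 = 172.208, i.e. 172.2 to one decimal place.
The strong type prefers to separate.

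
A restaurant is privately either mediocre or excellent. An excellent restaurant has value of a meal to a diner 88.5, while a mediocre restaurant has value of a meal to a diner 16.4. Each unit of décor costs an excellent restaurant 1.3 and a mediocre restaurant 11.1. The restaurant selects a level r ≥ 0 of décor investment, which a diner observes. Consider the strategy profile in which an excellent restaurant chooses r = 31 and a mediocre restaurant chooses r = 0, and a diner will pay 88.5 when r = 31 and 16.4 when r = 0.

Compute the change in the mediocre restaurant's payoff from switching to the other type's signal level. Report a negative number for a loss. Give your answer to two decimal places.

Playing r = 0 the mediocre restaurant receives 16.4.
Deviating to r = 31 brings payment 88.5 at cost 11.1 × 31 = 344.1, netting -255.6.
Gain from deviating: -255.6 − 16.4 = -272.00.
The gain is negative, so the mediocre type's incentive-compatibility constraint is satisfied.

-272.00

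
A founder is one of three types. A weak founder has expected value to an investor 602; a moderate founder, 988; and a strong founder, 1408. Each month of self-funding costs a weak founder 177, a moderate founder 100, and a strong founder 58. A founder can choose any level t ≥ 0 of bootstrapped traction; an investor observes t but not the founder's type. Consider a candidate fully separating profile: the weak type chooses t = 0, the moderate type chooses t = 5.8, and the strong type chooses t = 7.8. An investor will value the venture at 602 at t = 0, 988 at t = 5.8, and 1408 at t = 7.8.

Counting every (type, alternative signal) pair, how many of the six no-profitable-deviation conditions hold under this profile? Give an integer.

4

Strong (own payoff 1408 − 58×7.8 = 955.6): to t=0 gives 602 → no gain ✓; to t=5.8 gives 988 − 58×5.8 = 651.6 → no gain ✓.
Moderate (own payoff 988 − 100×5.8 = 408): to t=0 gives 602 → profitable ✗; to t=7.8 gives 1408 − 100×7.8 = 628 → profitable ✗.
Weak (own payoff 602): to t=5.8 gives 988 − 177×5.8 = -38.6 → no gain ✓; to t=7.8 gives 1408 − 177×7.8 = 27.4 → no gain ✓.
4 of the 6 constraints hold; not an equilibrium.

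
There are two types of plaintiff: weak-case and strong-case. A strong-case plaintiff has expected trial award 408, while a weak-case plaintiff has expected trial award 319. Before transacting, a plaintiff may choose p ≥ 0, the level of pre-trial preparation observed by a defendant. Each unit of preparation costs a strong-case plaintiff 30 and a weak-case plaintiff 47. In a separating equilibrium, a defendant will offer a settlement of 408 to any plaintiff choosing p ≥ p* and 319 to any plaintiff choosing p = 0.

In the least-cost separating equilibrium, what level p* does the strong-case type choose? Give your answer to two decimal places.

A weak-case plaintiff choosing p = 0 receives 319.
Imitating at p* instead would pay 408 at cost 47·p*, netting 408 − 47·p*.
Indifference: 319 = 408 − 47·p*, so p* = (408 − 319) / 47 ≈ 1.89.
This is the weak-case type's binding incentive-compatibility constraint; any p ≥ 1.89 sustains separation on that side.

1.89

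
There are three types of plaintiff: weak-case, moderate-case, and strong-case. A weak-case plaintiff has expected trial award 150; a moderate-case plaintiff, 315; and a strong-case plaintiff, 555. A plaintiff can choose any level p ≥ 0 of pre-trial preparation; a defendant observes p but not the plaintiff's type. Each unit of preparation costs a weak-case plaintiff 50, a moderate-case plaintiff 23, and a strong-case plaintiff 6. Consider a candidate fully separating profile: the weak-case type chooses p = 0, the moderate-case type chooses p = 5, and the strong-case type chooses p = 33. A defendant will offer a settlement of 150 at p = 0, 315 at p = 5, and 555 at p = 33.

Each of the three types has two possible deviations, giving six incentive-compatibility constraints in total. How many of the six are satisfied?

Moderate-case (own payoff 315 − 23×5 = 200): to p=0 gives 150 → no gain ✓; to p=33 gives 555 − 23×33 = -204 → no gain ✓.
Strong-case (own payoff 555 − 6×33 = 357): to p=0 gives 150 → no gain ✓; to p=5 gives 315 − 6×5 = 285 → no gain ✓.
Weak-case (own payoff 150): to p=5 gives 315 − 50×5 = 65 → no gain ✓; to p=33 gives 555 − 50×33 = -1095 → no gain ✓.
6 of the 6 constraints hold; this profile is a separating equilibrium.

6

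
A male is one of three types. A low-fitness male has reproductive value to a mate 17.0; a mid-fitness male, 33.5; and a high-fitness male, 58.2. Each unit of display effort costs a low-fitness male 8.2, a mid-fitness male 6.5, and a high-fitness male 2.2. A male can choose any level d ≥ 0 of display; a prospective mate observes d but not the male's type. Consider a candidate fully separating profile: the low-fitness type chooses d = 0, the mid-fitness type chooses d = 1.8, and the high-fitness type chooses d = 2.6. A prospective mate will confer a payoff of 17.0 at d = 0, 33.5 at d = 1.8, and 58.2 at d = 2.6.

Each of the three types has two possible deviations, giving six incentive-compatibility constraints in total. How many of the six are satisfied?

3

Low-fitness (own payoff 17.0): to d=1.8 gives 33.5 − 8.2×1.8 = 18.74 → profitable ✗; to d=2.6 gives 58.2 − 8.2×2.6 = 36.88 → profitable ✗.
High-fitness (own payoff 58.2 − 2.2×2.6 = 52.48): to d=0 gives 17.0 → no gain ✓; to d=1.8 gives 33.5 − 2.2×1.8 = 29.54 → no gain ✓.
Mid-fitness (own payoff 33.5 − 6.5×1.8 = 21.8): to d=0 gives 17.0 → no gain ✓; to d=2.6 gives 58.2 − 6.5×2.6 = 41.3 → profitable ✗.
3 of the 6 constraints hold; not an equilibrium.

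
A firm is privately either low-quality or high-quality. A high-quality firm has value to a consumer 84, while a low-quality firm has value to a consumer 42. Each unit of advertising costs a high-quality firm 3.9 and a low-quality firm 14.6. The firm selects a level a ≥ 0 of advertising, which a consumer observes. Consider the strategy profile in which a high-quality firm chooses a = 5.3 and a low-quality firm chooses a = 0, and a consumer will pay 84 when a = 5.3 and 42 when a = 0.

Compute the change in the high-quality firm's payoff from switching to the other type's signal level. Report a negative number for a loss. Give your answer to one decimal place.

-21.3

Playing a = 5.3 the high-quality firm receives 84 − 3.9 × 5.3 = 63.33.
Deviating to a = 0 yields 42 instead.
Gain from deviating: 42 − 63.33 = -21.33, i.e. -21.3 to one decimal place.
The gain is negative, so the high-quality type's incentive-compatibility constraint is satisfied.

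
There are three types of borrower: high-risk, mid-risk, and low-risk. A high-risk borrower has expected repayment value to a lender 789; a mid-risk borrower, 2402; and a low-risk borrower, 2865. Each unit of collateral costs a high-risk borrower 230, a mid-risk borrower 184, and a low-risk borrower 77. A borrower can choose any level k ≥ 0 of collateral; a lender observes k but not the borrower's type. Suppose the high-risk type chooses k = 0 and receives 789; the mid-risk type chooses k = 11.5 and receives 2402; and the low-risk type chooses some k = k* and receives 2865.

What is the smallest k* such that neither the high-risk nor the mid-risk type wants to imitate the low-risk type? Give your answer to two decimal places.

Mid-risk type (on-path payoff 2402 − 184×11.5 = 286) won't mimic when 286 ≥ 2865 − 184·k*, i.e. k* ≥ 14.02.
High-risk type (on-path payoff 789) won't mimic when 789 ≥ 2865 − 230·k*, i.e. k* ≥ 9.03.
Both must hold, so k* = max(9.03, 14.02) = 14.02. The mid-risk type's constraint binds.

14.02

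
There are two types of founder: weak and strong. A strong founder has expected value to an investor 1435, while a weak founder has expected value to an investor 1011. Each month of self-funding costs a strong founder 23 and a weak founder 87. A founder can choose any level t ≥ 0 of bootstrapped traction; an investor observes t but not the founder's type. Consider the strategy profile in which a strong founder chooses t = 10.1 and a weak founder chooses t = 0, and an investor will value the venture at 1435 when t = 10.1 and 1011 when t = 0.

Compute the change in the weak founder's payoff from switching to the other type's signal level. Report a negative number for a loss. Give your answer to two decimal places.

-454.70

Playing t = 0 the weak founder receives 1011.
Deviating to t = 10.1 brings payment 1435 at cost 87 × 10.1 = 878.7, netting 556.3.
Gain from deviating: 556.3 − 1011 = -454.70.
The gain is negative, so the weak type's incentive-compatibility constraint is satisfied.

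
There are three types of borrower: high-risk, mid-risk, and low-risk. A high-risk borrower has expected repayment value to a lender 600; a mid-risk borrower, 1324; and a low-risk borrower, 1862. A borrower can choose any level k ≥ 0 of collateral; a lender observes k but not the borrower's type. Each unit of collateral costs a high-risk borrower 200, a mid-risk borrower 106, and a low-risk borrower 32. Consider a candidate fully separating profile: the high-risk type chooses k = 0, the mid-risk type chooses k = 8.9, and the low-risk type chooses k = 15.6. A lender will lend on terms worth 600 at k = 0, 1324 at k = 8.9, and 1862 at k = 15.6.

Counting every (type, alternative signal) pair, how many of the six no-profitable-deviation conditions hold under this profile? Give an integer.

5

Mid-risk (own payoff 1324 − 106×8.9 = 380.6): to k=0 gives 600 → profitable ✗; to k=15.6 gives 1862 − 106×15.6 = 208.4 → no gain ✓.
Low-risk (own payoff 1862 − 32×15.6 = 1362.8): to k=0 gives 600 → no gain ✓; to k=8.9 gives 1324 − 32×8.9 = 1039.2 → no gain ✓.
High-risk (own payoff 600): to k=8.9 gives 1324 − 200×8.9 = -456 → no gain ✓; to k=15.6 gives 1862 − 200×15.6 = -1258 → no gain ✓.
5 of the 6 constraints hold; not an equilibrium.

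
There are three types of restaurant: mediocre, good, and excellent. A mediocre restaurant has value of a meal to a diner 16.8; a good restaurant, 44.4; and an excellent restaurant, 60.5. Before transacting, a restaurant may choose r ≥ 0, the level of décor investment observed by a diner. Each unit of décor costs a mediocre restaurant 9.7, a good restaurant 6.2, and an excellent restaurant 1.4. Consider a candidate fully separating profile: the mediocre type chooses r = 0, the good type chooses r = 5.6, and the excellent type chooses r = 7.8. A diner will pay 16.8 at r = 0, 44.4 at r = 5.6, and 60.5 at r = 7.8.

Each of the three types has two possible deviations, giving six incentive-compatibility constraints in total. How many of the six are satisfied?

Good (own payoff 44.4 − 6.2×5.6 = 9.68): to r=0 gives 16.8 → profitable ✗; to r=7.8 gives 60.5 − 6.2×7.8 = 12.14 → profitable ✗.
Mediocre (own payoff 16.8): to r=5.6 gives 44.4 − 9.7×5.6 = -9.92 → no gain ✓; to r=7.8 gives 60.5 − 9.7×7.8 = -15.16 → no gain ✓.
Excellent (own payoff 60.5 − 1.4×7.8 = 49.58): to r=0 gives 16.8 → no gain ✓; to r=5.6 gives 44.4 − 1.4×5.6 = 36.56 → no gain ✓.
4 of the 6 constraints hold; not an equilibrium.

4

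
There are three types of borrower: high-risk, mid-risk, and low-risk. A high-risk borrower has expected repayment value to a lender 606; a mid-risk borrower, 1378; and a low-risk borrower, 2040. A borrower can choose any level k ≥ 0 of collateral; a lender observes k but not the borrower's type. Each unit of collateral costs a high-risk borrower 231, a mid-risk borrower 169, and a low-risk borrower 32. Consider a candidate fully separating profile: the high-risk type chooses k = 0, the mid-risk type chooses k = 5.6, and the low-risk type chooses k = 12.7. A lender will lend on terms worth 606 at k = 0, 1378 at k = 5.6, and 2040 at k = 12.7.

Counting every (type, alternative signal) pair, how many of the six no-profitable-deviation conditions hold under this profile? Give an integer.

Mid-risk (own payoff 1378 − 169×5.6 = 431.6): to k=0 gives 606 → profitable ✗; to k=12.7 gives 2040 − 169×12.7 = -106.3 → no gain ✓.
High-risk (own payoff 606): to k=5.6 gives 1378 − 231×5.6 = 84.4 → no gain ✓; to k=12.7 gives 2040 − 231×12.7 = -893.7 → no gain ✓.
Low-risk (own payoff 2040 − 32×12.7 = 1633.6): to k=0 gives 606 → no gain ✓; to k=5.6 gives 1378 − 32×5.6 = 1198.8 → no gain ✓.
5 of the 6 constraints hold; not an equilibrium.

5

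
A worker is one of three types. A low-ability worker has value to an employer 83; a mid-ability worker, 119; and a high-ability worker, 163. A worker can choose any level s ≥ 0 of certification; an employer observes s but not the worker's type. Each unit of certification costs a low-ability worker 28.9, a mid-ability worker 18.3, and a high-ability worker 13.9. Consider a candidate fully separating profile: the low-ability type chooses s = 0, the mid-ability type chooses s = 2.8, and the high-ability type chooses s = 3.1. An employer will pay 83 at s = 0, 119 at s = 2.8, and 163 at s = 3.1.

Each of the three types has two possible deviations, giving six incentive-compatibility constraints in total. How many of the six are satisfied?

High-ability (own payoff 163 − 13.9×3.1 = 119.91): to s=0 gives 83 → no gain ✓; to s=2.8 gives 119 − 13.9×2.8 = 80.08 → no gain ✓.
Low-ability (own payoff 83): to s=2.8 gives 119 − 28.9×2.8 = 38.08 → no gain ✓; to s=3.1 gives 163 − 28.9×3.1 = 73.41 → no gain ✓.
Mid-ability (own payoff 119 − 18.3×2.8 = 67.76): to s=0 gives 83 → profitable ✗; to s=3.1 gives 163 − 18.3×3.1 = 106.27 → profitable ✗.
4 of the 6 constraints hold; not an equilibrium.

4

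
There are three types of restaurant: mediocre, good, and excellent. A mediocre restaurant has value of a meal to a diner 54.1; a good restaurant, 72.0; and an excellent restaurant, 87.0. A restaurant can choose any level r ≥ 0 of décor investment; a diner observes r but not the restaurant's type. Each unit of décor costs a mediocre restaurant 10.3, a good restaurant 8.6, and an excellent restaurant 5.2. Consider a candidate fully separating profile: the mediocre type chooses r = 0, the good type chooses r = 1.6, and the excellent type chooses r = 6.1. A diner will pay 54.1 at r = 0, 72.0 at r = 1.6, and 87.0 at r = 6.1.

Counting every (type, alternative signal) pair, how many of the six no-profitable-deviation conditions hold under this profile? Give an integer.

4

Good (own payoff 72.0 − 8.6×1.6 = 58.24): to r=0 gives 54.1 → no gain ✓; to r=6.1 gives 87.0 − 8.6×6.1 = 34.54 → no gain ✓.
Mediocre (own payoff 54.1): to r=1.6 gives 72.0 − 10.3×1.6 = 55.52 → profitable ✗; to r=6.1 gives 87.0 − 10.3×6.1 = 24.17 → no gain ✓.
Excellent (own payoff 87.0 − 5.2×6.1 = 55.28): to r=0 gives 54.1 → no gain ✓; to r=1.6 gives 72.0 − 5.2×1.6 = 63.68 → profitable ✗.
4 of the 6 constraints hold; not an equilibrium.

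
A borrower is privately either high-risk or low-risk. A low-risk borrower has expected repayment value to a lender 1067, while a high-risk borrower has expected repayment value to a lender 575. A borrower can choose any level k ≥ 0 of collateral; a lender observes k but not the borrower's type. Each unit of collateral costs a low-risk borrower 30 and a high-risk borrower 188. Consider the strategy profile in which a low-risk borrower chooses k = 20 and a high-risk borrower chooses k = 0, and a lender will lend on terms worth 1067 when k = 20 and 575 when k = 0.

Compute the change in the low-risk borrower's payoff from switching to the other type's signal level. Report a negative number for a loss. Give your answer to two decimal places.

Playing k = 20 the low-risk borrower receives 1067 − 30 × 20 = 467.
Deviating to k = 0 yields 575 instead.
Gain from deviating: 575 − 467 = 108.00.
The gain is positive, so the low-risk type's incentive-compatibility constraint is violated — this profile is not a separating equilibrium.

108.00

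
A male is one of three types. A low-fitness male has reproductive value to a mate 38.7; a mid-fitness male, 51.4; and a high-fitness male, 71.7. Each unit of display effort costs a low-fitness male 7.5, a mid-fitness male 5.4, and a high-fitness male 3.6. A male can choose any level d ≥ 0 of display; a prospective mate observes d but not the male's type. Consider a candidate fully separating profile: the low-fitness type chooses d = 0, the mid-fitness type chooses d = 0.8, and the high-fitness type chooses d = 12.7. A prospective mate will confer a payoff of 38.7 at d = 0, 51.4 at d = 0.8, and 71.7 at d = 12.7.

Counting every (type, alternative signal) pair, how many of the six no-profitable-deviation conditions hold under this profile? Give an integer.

3

Mid-fitness (own payoff 51.4 − 5.4×0.8 = 47.08): to d=0 gives 38.7 → no gain ✓; to d=12.7 gives 71.7 − 5.4×12.7 = 3.12 → no gain ✓.
High-fitness (own payoff 71.7 − 3.6×12.7 = 25.98): to d=0 gives 38.7 → profitable ✗; to d=0.8 gives 51.4 − 3.6×0.8 = 48.52 → profitable ✗.
Low-fitness (own payoff 38.7): to d=0.8 gives 51.4 − 7.5×0.8 = 45.4 → profitable ✗; to d=12.7 gives 71.7 − 7.5×12.7 = -23.55 → no gain ✓.
3 of the 6 constraints hold; not an equilibrium.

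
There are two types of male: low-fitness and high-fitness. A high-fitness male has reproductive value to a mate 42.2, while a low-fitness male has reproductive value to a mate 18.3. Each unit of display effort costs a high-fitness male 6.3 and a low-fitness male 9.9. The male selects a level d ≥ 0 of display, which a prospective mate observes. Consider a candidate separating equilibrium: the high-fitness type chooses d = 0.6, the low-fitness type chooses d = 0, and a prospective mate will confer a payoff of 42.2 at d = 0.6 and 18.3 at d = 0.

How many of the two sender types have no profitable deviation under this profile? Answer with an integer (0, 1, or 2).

Low-fitness type: stay at 0 → 18.3; mimic → 42.2 − 9.9 × 0.6 = 36.26. IC fails (18.3 < 36.26).
High-fitness type: signal → 42.2 − 6.3 × 0.6 = 38.42; deviate to 0 → 18.3. IC holds (38.42 ≥ 18.3).
1 of 2 constraints hold, so this profile is not an equilibrium.

1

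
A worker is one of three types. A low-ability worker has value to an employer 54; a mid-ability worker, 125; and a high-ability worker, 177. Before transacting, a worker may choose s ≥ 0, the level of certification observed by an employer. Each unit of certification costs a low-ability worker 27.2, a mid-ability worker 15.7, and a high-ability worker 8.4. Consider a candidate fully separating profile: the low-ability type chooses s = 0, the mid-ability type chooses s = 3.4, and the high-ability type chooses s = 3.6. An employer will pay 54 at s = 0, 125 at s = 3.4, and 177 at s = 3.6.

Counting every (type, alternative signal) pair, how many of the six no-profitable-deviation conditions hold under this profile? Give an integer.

High-ability (own payoff 177 − 8.4×3.6 = 146.76): to s=0 gives 54 → no gain ✓; to s=3.4 gives 125 − 8.4×3.4 = 96.44 → no gain ✓.
Mid-ability (own payoff 125 − 15.7×3.4 = 71.62): to s=0 gives 54 → no gain ✓; to s=3.6 gives 177 − 15.7×3.6 = 120.48 → profitable ✗.
Low-ability (own payoff 54): to s=3.4 gives 125 − 27.2×3.4 = 32.52 → no gain ✓; to s=3.6 gives 177 − 27.2×3.6 = 79.08 → profitable ✗.
4 of the 6 constraints hold; not an equilibrium.

4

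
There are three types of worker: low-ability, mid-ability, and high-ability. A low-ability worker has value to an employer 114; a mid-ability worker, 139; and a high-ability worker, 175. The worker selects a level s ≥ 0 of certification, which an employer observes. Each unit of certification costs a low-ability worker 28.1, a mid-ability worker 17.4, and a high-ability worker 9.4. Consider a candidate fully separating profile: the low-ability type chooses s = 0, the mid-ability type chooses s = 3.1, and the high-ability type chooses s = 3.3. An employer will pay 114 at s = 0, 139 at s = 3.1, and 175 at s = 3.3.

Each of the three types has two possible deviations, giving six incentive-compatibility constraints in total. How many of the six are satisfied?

Low-ability (own payoff 114): to s=3.1 gives 139 − 28.1×3.1 = 51.89 → no gain ✓; to s=3.3 gives 175 − 28.1×3.3 = 82.27 → no gain ✓.
High-ability (own payoff 175 − 9.4×3.3 = 143.98): to s=0 gives 114 → no gain ✓; to s=3.1 gives 139 − 9.4×3.1 = 109.86 → no gain ✓.
Mid-ability (own payoff 139 − 17.4×3.1 = 85.06): to s=0 gives 114 → profitable ✗; to s=3.3 gives 175 − 17.4×3.3 = 117.58 → profitable ✗.
4 of the 6 constraints hold; not an equilibrium.

4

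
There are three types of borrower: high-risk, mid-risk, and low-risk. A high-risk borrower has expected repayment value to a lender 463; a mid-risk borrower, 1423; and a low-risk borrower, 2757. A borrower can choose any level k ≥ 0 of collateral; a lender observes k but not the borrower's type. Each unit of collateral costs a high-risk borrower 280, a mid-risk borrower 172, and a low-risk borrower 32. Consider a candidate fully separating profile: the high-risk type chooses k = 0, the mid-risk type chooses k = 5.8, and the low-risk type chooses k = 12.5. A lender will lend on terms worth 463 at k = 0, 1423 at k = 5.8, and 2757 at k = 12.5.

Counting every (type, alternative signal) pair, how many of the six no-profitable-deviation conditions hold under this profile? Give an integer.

High-risk (own payoff 463): to k=5.8 gives 1423 − 280×5.8 = -201 → no gain ✓; to k=12.5 gives 2757 − 280×12.5 = -743 → no gain ✓.
Low-risk (own payoff 2757 − 32×12.5 = 2357): to k=0 gives 463 → no gain ✓; to k=5.8 gives 1423 − 32×5.8 = 1237.4 → no gain ✓.
Mid-risk (own payoff 1423 − 172×5.8 = 425.4): to k=0 gives 463 → profitable ✗; to k=12.5 gives 2757 − 172×12.5 = 607 → profitable ✗.
4 of the 6 constraints hold; not an equilibrium.

4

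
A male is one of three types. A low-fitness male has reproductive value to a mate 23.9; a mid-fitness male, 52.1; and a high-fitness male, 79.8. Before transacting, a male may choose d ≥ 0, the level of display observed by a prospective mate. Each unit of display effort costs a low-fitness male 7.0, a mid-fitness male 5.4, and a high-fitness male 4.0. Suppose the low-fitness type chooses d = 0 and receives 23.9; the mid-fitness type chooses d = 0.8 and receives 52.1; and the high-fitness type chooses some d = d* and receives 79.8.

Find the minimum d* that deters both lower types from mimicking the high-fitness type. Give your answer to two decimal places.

Mid-fitness type (on-path payoff 52.1 − 5.4×0.8 = 47.78) won't mimic when 47.78 ≥ 79.8 − 5.4·d*, i.e. d* ≥ 5.93.
Low-fitness type (on-path payoff 23.9) won't mimic when 23.9 ≥ 79.8 − 7.0·d*, i.e. d* ≥ 7.99.
Both must hold, so d* = max(7.99, 5.93) = 7.99. The low-fitness type's constraint binds.

7.99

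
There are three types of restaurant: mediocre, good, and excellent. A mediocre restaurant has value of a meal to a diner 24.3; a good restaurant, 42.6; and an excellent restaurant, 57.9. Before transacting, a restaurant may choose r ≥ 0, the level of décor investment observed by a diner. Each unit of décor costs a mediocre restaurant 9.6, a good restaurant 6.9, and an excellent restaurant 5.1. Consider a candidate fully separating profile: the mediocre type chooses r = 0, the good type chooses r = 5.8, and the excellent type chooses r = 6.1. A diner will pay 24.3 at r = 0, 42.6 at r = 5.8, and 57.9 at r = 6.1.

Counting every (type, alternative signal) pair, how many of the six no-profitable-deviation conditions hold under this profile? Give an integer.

4

Mediocre (own payoff 24.3): to r=5.8 gives 42.6 − 9.6×5.8 = -13.08 → no gain ✓; to r=6.1 gives 57.9 − 9.6×6.1 = -0.66 → no gain ✓.
Good (own payoff 42.6 − 6.9×5.8 = 2.58): to r=0 gives 24.3 → profitable ✗; to r=6.1 gives 57.9 − 6.9×6.1 = 15.81 → profitable ✗.
Excellent (own payoff 57.9 − 5.1×6.1 = 26.79): to r=0 gives 24.3 → no gain ✓; to r=5.8 gives 42.6 − 5.1×5.8 = 13.02 → no gain ✓.
4 of the 6 constraints hold; not an equilibrium.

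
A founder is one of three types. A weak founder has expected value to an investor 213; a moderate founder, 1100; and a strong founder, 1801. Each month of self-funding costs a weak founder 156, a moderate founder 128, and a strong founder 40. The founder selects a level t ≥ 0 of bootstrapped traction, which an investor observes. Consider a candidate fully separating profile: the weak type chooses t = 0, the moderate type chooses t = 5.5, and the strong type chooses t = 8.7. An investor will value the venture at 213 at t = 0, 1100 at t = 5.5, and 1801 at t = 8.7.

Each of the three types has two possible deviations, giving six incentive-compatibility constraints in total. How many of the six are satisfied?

Moderate (own payoff 1100 − 128×5.5 = 396): to t=0 gives 213 → no gain ✓; to t=8.7 gives 1801 − 128×8.7 = 687.4 → profitable ✗.
Weak (own payoff 213): to t=5.5 gives 1100 − 156×5.5 = 242 → profitable ✗; to t=8.7 gives 1801 − 156×8.7 = 443.8 → profitable ✗.
Strong (own payoff 1801 − 40×8.7 = 1453): to t=0 gives 213 → no gain ✓; to t=5.5 gives 1100 − 40×5.5 = 880 → no gain ✓.
3 of the 6 constraints hold; not an equilibrium.

3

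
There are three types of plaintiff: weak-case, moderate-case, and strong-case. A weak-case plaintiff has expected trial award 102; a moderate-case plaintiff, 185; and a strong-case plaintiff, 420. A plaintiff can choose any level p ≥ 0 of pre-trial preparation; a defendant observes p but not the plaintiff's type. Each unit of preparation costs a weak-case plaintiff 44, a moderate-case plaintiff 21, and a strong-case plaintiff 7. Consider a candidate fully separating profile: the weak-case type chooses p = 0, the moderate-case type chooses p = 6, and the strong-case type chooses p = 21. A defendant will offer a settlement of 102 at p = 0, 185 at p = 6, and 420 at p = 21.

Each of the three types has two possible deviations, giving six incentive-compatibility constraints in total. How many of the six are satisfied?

Weak-case (own payoff 102): to p=6 gives 185 − 44×6 = -79 → no gain ✓; to p=21 gives 420 − 44×21 = -504 → no gain ✓.
Strong-case (own payoff 420 − 7×21 = 273): to p=0 gives 102 → no gain ✓; to p=6 gives 185 − 7×6 = 143 → no gain ✓.
Moderate-case (own payoff 185 − 21×6 = 59): to p=0 gives 102 → profitable ✗; to p=21 gives 420 − 21×21 = -21 → no gain ✓.
5 of the 6 constraints hold; not an equilibrium.

5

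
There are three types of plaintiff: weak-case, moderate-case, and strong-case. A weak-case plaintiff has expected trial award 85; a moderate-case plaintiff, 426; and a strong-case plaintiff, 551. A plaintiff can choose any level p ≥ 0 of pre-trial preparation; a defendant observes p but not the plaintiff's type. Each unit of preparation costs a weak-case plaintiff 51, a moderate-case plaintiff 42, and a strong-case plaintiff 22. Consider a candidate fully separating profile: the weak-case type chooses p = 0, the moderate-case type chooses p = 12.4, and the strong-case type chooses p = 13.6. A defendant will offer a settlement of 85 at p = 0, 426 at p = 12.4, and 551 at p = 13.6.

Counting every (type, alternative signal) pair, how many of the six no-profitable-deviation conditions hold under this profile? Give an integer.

4

Weak-case (own payoff 85): to p=12.4 gives 426 − 51×12.4 = -206.4 → no gain ✓; to p=13.6 gives 551 − 51×13.6 = -142.6 → no gain ✓.
Moderate-case (own payoff 426 − 42×12.4 = -94.8): to p=0 gives 85 → profitable ✗; to p=13.6 gives 551 − 42×13.6 = -20.2 → profitable ✗.
Strong-case (own payoff 551 − 22×13.6 = 251.8): to p=0 gives 85 → no gain ✓; to p=12.4 gives 426 − 22×12.4 = 153.2 → no gain ✓.
4 of the 6 constraints hold; not an equilibrium.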